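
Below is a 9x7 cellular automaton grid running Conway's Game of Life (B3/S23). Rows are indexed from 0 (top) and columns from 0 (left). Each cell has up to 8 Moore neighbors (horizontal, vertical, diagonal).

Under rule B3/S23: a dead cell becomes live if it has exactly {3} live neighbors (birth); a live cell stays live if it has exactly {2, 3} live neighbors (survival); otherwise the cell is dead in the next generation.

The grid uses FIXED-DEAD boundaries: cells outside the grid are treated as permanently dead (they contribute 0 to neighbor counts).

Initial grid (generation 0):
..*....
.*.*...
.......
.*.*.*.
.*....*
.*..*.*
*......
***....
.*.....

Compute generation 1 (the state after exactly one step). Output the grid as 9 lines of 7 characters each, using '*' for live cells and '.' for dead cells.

Answer: ..*....
..*....
....*..
..*....
**..*.*
**...*.
*.*....
*.*....
***....

Derivation:
Simulating step by step:
Generation 0 (given above): 16 live cells
Generation 1: 18 live cells
(generation 1 grid is the final answer)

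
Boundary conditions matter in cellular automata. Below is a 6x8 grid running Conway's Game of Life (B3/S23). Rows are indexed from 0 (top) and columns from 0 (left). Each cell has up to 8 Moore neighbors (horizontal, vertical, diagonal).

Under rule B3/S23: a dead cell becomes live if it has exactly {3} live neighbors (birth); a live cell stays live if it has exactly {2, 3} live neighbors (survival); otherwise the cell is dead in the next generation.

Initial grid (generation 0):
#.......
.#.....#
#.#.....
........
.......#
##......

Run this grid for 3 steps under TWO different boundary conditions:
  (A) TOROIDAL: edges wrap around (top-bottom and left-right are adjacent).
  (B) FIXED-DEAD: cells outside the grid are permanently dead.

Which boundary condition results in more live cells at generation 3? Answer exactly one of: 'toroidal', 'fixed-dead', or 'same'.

Under TOROIDAL boundary, generation 3:
.##...##
.##...##
..#....#
..#.....
..#....#
.##.....
Population = 15

Under FIXED-DEAD boundary, generation 3:
........
##......
##......
........
........
........
Population = 4

Comparison: toroidal=15, fixed-dead=4 -> toroidal

Answer: toroidal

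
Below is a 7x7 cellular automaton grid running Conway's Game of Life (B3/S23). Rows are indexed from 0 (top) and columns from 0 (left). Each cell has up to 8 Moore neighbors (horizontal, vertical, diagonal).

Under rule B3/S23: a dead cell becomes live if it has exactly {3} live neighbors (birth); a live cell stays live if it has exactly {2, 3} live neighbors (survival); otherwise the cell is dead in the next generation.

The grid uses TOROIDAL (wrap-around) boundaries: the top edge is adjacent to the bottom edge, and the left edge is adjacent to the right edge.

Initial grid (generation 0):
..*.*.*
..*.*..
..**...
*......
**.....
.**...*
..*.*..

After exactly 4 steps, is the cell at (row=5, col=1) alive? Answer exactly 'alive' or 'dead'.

Answer: alive

Derivation:
Simulating step by step:
Generation 0 (given above): 15 live cells
Generation 1: 18 live cells
.**.*..
.**.**.
.***...
*.*....
..*...*
..**...
*.*....
Generation 2: 12 live cells
*...**.
*...**.
*...*..
*......
..*....
..**...
.......
Generation 3: 17 live cells
....**.
**.*...
**..**.
.*.....
.***...
..**...
...**..
Generation 4: 15 live cells
..*..*.
****...
....*.*
...**..
.*.*...
.*.....
..*..*.

Cell (5,1) at generation 4: 1 -> alive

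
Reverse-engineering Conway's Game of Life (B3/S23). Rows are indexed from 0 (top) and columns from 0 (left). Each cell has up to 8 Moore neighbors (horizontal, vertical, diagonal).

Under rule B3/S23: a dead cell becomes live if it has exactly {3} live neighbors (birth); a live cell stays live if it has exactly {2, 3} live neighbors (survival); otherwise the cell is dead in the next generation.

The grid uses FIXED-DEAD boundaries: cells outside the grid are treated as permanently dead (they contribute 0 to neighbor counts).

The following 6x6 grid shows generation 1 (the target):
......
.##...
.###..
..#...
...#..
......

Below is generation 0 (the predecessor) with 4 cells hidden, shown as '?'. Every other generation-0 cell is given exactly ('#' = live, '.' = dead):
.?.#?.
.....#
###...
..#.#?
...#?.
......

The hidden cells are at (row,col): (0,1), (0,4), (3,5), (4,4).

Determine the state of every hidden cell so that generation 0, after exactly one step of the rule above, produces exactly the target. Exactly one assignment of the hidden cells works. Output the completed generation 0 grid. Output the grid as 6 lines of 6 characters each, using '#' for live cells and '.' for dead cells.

Answer: ...#..
.....#
###...
..#.#.
...#..
......

Derivation:
Hidden generation-0 cells (in order): (0,1), (0,4), (3,5), (4,4).
A hidden cell only influences target cells in its own 3x3 neighborhood. Try each of the 2^4 = 16 assignments, step the completed generation 0 forward once under B3/S23, and compare with the target:
  (0,1)=. (0,4)=. (3,5)=. (4,4)=. -> step reproduces the target at every cell -> ACCEPT
  (0,1)=. (0,4)=. (3,5)=. (4,4)=# -> step gives (3,4)='#' but target has '.' -> reject
  (0,1)=. (0,4)=. (3,5)=# (4,4)=. -> step gives (2,4)='#' but target has '.' -> reject
  (0,1)=. (0,4)=. (3,5)=# (4,4)=# -> step gives (2,4)='#' but target has '.' -> reject
  (0,1)=. (0,4)=# (3,5)=. (4,4)=. -> step gives (0,4)='#' but target has '.' -> reject
  (0,1)=. (0,4)=# (3,5)=. (4,4)=# -> step gives (0,4)='#' but target has '.' -> reject
  (0,1)=. (0,4)=# (3,5)=# (4,4)=. -> step gives (0,4)='#' but target has '.' -> reject
  (0,1)=. (0,4)=# (3,5)=# (4,4)=# -> step gives (0,4)='#' but target has '.' -> reject
  (0,1)=# (0,4)=. (3,5)=. (4,4)=. -> step gives (1,0)='#' but target has '.' -> reject
  (0,1)=# (0,4)=. (3,5)=. (4,4)=# -> step gives (1,0)='#' but target has '.' -> reject
  (0,1)=# (0,4)=. (3,5)=# (4,4)=. -> step gives (1,0)='#' but target has '.' -> reject
  (0,1)=# (0,4)=. (3,5)=# (4,4)=# -> step gives (1,0)='#' but target has '.' -> reject
  (0,1)=# (0,4)=# (3,5)=. (4,4)=. -> step gives (0,4)='#' but target has '.' -> reject
  (0,1)=# (0,4)=# (3,5)=. (4,4)=# -> step gives (0,4)='#' but target has '.' -> reject
  (0,1)=# (0,4)=# (3,5)=# (4,4)=. -> step gives (0,4)='#' but target has '.' -> reject
  (0,1)=# (0,4)=# (3,5)=# (4,4)=# -> step gives (0,4)='#' but target has '.' -> reject
Unique solution: (0,1)=dead, (0,4)=dead, (3,5)=dead, (4,4)=dead.
Check: live-neighbor counts of every cell in the completed generation 0:
001021
233220
132322
243411
012221
001110
Applying B3/S23 to generation 0 with these counts gives:
......
.##...
.###..
..#...
...#..
......
which matches the target exactly.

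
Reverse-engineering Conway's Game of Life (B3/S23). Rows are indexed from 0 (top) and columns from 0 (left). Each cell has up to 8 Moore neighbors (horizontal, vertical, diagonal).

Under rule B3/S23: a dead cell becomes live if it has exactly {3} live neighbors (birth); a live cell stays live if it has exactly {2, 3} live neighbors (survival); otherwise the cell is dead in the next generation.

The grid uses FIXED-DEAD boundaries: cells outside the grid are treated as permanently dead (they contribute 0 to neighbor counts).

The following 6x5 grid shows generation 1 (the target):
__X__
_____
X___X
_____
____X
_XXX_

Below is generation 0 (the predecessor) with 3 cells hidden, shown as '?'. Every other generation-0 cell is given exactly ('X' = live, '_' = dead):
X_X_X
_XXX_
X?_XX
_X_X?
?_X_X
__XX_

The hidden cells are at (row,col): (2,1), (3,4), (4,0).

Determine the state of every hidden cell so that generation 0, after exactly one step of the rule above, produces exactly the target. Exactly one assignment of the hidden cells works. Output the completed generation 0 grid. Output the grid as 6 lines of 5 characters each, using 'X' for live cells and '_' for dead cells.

Answer: X_X_X
_XXX_
XX_XX
_X_X_
X_X_X
__XX_

Derivation:
Hidden generation-0 cells (in order): (2,1), (3,4), (4,0).
A hidden cell only influences target cells in its own 3x3 neighborhood. Try each of the 2^3 = 8 assignments, step the completed generation 0 forward once under B3/S23, and compare with the target:
  (2,1)=_ (3,4)=_ (4,0)=_ -> step gives (1,0)='X' but target has '_' -> reject
  (2,1)=_ (3,4)=_ (4,0)=X -> step gives (1,0)='X' but target has '_' -> reject
  (2,1)=_ (3,4)=X (4,0)=_ -> step gives (1,0)='X' but target has '_' -> reject
  (2,1)=_ (3,4)=X (4,0)=X -> step gives (1,0)='X' but target has '_' -> reject
  (2,1)=X (3,4)=_ (4,0)=_ -> step gives (3,0)='X' but target has '_' -> reject
  (2,1)=X (3,4)=_ (4,0)=X -> step reproduces the target at every cell -> ACCEPT
  (2,1)=X (3,4)=X (4,0)=_ -> step gives (2,4)='_' but target has 'X' -> reject
  (2,1)=X (3,4)=X (4,0)=X -> step gives (2,4)='_' but target has 'X' -> reject
Unique solution: (2,1)=live, (3,4)=dead, (4,0)=live.
Check: live-neighbor counts of every cell in the completed generation 0:
14341
45554
34743
44544
14452
13232
Applying B3/S23 to generation 0 with these counts gives:
__X__
_____
X___X
_____
____X
_XXX_
which matches the target exactly.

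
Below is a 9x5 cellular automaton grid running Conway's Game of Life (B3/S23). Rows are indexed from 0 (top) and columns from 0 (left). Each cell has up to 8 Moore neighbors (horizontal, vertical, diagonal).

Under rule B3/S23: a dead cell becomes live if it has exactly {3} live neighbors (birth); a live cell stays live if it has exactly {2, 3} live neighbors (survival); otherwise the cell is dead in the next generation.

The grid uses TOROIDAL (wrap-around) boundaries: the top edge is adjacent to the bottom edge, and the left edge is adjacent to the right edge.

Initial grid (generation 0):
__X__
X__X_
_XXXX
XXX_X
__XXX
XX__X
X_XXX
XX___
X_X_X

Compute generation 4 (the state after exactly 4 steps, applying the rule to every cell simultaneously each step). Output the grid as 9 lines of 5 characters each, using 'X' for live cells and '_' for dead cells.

Answer: X_X__
_X___
_____
_____
_____
_____
XXXXX
_____
_____

Derivation:
Simulating step by step:
Generation 0 (given above): 26 live cells
Generation 1: 9 live cells
X_X__
X____
_____
_____
_____
_____
__XX_
_____
X_XXX
Generation 2: 8 live cells
X_X__
_X___
_____
_____
_____
_____
_____
_X___
X_XXX
Generation 3: 12 live cells
X_X__
_X___
_____
_____
_____
_____
_____
XXXXX
X_XXX
Generation 4: 8 live cells
(generation 4 grid is the final answer)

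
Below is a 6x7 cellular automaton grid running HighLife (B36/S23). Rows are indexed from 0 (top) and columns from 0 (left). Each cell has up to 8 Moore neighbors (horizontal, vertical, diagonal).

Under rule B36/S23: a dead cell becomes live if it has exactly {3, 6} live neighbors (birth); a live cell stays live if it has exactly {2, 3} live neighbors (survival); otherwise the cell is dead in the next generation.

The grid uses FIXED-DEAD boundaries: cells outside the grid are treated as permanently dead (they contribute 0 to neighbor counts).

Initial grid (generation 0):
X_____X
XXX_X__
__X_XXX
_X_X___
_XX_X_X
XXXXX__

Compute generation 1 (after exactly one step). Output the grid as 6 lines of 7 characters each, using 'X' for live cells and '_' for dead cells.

Answer: X______
X_X_X_X
X___XX_
_X____X
___XXX_
X___XX_

Derivation:
Simulating step by step:
Generation 0 (given above): 21 live cells
Generation 1: 16 live cells
(generation 1 grid is the final answer)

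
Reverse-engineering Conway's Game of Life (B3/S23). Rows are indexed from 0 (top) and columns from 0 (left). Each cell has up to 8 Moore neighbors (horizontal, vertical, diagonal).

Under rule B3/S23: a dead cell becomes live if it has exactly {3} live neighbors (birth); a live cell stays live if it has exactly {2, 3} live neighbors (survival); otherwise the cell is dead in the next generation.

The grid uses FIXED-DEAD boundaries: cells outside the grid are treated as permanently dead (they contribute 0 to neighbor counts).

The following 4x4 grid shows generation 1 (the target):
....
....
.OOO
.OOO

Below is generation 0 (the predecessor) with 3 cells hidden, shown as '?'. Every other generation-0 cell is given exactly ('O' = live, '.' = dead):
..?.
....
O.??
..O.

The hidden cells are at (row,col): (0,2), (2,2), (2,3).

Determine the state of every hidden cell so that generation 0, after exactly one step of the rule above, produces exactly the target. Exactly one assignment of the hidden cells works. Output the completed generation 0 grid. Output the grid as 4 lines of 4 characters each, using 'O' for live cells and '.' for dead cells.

Hidden generation-0 cells (in order): (0,2), (2,2), (2,3).
A hidden cell only influences target cells in its own 3x3 neighborhood. Try each of the 2^3 = 8 assignments, step the completed generation 0 forward once under B3/S23, and compare with the target:
  (0,2)=. (2,2)=. (2,3)=. -> step gives (2,1)='.' but target has 'O' -> reject
  (0,2)=. (2,2)=. (2,3)=O -> step gives (2,1)='.' but target has 'O' -> reject
  (0,2)=. (2,2)=O (2,3)=. -> step gives (2,2)='.' but target has 'O' -> reject
  (0,2)=. (2,2)=O (2,3)=O -> step reproduces the target at every cell -> ACCEPT
  (0,2)=O (2,2)=. (2,3)=. -> step gives (2,1)='.' but target has 'O' -> reject
  (0,2)=O (2,2)=. (2,3)=O -> step gives (2,1)='.' but target has 'O' -> reject
  (0,2)=O (2,2)=O (2,3)=. -> step gives (1,1)='O' but target has '.' -> reject
  (0,2)=O (2,2)=O (2,3)=O -> step gives (1,1)='O' but target has '.' -> reject
Unique solution: (0,2)=dead, (2,2)=live, (2,3)=live.
Check: live-neighbor counts of every cell in the completed generation 0:
0000
1222
0322
1323
Applying B3/S23 to generation 0 with these counts gives:
....
....
.OOO
.OOO
which matches the target exactly.

Answer: ....
....
O.OO
..O.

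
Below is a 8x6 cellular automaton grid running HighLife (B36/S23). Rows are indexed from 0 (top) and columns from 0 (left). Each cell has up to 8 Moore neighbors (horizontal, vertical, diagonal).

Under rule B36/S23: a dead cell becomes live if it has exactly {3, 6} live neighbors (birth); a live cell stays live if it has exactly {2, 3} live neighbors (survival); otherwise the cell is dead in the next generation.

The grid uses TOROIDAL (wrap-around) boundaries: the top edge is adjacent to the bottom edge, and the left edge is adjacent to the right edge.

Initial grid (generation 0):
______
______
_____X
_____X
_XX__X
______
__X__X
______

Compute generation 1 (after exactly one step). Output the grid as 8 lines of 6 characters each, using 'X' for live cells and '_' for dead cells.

Simulating step by step:
Generation 0 (given above): 7 live cells
Generation 1: 6 live cells
(generation 1 grid is the final answer)

Answer: ______
______
______
____XX
X_____
XXX___
______
______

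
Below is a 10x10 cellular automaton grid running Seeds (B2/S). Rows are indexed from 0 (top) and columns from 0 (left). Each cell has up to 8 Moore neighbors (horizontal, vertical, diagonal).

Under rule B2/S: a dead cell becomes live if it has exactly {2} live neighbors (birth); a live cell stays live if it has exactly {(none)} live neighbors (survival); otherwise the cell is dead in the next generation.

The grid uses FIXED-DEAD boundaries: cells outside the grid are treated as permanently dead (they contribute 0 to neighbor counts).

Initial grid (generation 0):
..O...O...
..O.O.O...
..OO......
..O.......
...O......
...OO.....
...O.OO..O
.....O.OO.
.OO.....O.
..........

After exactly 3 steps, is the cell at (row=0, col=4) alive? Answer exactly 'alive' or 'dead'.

Answer: alive

Derivation:
Simulating step by step:
Generation 0 (given above): 21 live cells
Generation 1: 15 live cells
.O.....O..
.......O..
....OO....
.O..O.....
..........
......O...
..O.......
.O.O......
......O..O
.OO.......
Generation 2: 13 live cells
......O.O.
....OO..O.
...O..O...
...O......
.....O....
..........
.O.O......
..........
O..O......
..........
Generation 3: 17 live cells
....O....O
...O.....O
..O....O..
..O..OO...
....O.....
..O.O.....
..O.......
OO.OO.....
..........
..........

Cell (0,4) at generation 3: 1 -> alive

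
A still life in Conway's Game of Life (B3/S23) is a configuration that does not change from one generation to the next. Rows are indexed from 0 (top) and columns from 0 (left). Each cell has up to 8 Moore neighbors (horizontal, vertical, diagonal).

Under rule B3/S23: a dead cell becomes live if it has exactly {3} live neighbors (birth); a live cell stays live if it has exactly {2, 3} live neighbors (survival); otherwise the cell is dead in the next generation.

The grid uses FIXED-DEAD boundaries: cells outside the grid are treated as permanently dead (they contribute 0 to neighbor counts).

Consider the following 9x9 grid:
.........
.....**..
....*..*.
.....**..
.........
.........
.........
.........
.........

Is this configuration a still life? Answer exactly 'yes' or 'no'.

Answer: yes

Derivation:
Compute generation 1 and compare to generation 0 (given above):
Generation 1:
.........
.....**..
....*..*.
.....**..
.........
.........
.........
.........
.........
The grids are IDENTICAL -> still life.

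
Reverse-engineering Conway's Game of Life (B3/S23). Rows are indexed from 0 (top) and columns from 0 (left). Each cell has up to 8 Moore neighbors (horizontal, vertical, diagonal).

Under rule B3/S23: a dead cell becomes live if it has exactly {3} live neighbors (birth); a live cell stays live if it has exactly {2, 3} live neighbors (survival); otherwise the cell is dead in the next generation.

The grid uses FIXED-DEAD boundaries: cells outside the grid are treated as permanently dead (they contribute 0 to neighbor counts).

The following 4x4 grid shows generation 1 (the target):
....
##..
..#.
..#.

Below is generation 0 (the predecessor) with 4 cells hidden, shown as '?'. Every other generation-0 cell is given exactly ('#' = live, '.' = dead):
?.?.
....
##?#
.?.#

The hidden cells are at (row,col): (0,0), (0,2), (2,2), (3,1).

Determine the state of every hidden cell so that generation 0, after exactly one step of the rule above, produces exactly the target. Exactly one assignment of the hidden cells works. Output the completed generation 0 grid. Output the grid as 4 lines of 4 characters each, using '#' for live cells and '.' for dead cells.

Answer: #...
....
##.#
...#

Derivation:
Hidden generation-0 cells (in order): (0,0), (0,2), (2,2), (3,1).
A hidden cell only influences target cells in its own 3x3 neighborhood. Try each of the 2^4 = 16 assignments, step the completed generation 0 forward once under B3/S23, and compare with the target:
  (0,0)=. (0,2)=. (2,2)=. (3,1)=. -> step gives (1,0)='.' but target has '#' -> reject
  (0,0)=. (0,2)=. (2,2)=. (3,1)=# -> step gives (1,0)='.' but target has '#' -> reject
  (0,0)=. (0,2)=. (2,2)=# (3,1)=. -> step gives (1,0)='.' but target has '#' -> reject
  (0,0)=. (0,2)=. (2,2)=# (3,1)=# -> step gives (1,0)='.' but target has '#' -> reject
  (0,0)=. (0,2)=# (2,2)=. (3,1)=. -> step gives (1,0)='.' but target has '#' -> reject
  (0,0)=. (0,2)=# (2,2)=. (3,1)=# -> step gives (1,0)='.' but target has '#' -> reject
  (0,0)=. (0,2)=# (2,2)=# (3,1)=. -> step gives (1,0)='.' but target has '#' -> reject
  (0,0)=. (0,2)=# (2,2)=# (3,1)=# -> step gives (1,0)='.' but target has '#' -> reject
  (0,0)=# (0,2)=. (2,2)=. (3,1)=. -> step reproduces the target at every cell -> ACCEPT
  (0,0)=# (0,2)=. (2,2)=. (3,1)=# -> step gives (2,0)='#' but target has '.' -> reject
  (0,0)=# (0,2)=. (2,2)=# (3,1)=. -> step gives (1,1)='.' but target has '#' -> reject
  (0,0)=# (0,2)=. (2,2)=# (3,1)=# -> step gives (1,1)='.' but target has '#' -> reject
  (0,0)=# (0,2)=# (2,2)=. (3,1)=. -> step gives (1,1)='.' but target has '#' -> reject
  (0,0)=# (0,2)=# (2,2)=. (3,1)=# -> step gives (1,1)='.' but target has '#' -> reject
  (0,0)=# (0,2)=# (2,2)=# (3,1)=. -> step gives (1,1)='.' but target has '#' -> reject
  (0,0)=# (0,2)=# (2,2)=# (3,1)=# -> step gives (1,1)='.' but target has '#' -> reject
Unique solution: (0,0)=live, (0,2)=dead, (2,2)=dead, (3,1)=dead.
Check: live-neighbor counts of every cell in the completed generation 0:
0100
3321
1131
2231
Applying B3/S23 to generation 0 with these counts gives:
....
##..
..#.
..#.
which matches the target exactly.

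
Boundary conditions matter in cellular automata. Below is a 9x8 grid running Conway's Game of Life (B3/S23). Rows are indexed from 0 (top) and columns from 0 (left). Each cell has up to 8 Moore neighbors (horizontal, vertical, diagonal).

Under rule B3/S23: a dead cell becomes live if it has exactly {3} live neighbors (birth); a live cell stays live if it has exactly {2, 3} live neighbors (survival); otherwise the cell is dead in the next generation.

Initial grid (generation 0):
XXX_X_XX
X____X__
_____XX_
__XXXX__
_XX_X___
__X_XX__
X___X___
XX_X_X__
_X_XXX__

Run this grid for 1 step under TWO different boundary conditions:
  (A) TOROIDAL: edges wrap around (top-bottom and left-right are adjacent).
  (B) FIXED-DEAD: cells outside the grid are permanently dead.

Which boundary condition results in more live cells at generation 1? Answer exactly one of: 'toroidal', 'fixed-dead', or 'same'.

Answer: fixed-dead

Derivation:
Under TOROIDAL boundary, generation 1:
__X___XX
X___X___
___X__X_
_XX___X_
_X______
__X_XX__
X_X_____
XX_X_X__
________
Population = 20

Under FIXED-DEAD boundary, generation 1:
XX___XX_
X___X__X
___X__X_
_XX___X_
_X______
__X_XX__
X_X_____
XX_X_X__
XX_X_X__
Population = 26

Comparison: toroidal=20, fixed-dead=26 -> fixed-dead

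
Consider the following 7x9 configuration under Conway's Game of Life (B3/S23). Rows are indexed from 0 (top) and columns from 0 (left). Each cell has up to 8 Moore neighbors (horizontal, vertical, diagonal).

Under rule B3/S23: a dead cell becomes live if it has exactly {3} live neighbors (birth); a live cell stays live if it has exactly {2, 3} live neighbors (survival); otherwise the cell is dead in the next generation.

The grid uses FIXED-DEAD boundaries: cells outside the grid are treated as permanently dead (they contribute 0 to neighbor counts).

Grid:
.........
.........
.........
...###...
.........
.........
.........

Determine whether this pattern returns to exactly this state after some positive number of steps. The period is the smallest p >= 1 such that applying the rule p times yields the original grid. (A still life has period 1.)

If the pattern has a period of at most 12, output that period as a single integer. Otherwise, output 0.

Simulating and comparing each generation to the original:
Gen 0 (original, given above): 3 live cells
Gen 1: 3 live cells, differs from original
Gen 2: 3 live cells, MATCHES original -> period = 2

Answer: 2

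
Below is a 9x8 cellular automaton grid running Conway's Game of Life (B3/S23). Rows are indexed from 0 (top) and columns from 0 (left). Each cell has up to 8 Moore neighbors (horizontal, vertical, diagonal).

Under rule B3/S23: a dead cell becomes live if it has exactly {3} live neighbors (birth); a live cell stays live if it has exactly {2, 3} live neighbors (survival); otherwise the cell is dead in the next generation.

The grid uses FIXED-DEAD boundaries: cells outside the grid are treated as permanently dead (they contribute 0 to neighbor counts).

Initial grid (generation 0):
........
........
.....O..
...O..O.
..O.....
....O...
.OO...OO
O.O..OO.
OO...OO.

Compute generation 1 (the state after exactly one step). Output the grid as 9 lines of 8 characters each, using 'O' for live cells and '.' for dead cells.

Answer: ........
........
........
........
...O....
.OOO....
.OOO..OO
O.O.....
OO...OO.

Derivation:
Simulating step by step:
Generation 0 (given above): 17 live cells
Generation 1: 15 live cells
(generation 1 grid is the final answer)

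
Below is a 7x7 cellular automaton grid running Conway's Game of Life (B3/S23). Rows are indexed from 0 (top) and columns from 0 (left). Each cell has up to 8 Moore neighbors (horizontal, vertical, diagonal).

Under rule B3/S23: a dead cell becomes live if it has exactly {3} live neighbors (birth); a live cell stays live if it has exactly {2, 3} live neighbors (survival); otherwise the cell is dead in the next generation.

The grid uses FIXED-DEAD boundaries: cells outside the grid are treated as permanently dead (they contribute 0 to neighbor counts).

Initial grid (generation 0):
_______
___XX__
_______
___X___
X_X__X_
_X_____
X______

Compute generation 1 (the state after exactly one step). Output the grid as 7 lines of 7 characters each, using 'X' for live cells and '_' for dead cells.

Answer: _______
_______
___XX__
_______
_XX____
XX_____
_______

Derivation:
Simulating step by step:
Generation 0 (given above): 8 live cells
Generation 1: 6 live cells
(generation 1 grid is the final answer)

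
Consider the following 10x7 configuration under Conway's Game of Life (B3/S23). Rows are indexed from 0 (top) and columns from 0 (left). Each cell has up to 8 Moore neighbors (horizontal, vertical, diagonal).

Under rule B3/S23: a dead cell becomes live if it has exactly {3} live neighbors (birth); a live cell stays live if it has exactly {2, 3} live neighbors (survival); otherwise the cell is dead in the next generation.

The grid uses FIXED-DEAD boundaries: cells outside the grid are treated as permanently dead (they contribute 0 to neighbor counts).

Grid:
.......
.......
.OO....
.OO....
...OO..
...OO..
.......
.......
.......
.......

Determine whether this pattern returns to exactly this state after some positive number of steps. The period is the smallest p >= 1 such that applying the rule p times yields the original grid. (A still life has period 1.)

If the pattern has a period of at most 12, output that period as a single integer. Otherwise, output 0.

Answer: 2

Derivation:
Simulating and comparing each generation to the original:
Gen 0 (original, given above): 8 live cells
Gen 1: 6 live cells, differs from original
Gen 2: 8 live cells, MATCHES original -> period = 2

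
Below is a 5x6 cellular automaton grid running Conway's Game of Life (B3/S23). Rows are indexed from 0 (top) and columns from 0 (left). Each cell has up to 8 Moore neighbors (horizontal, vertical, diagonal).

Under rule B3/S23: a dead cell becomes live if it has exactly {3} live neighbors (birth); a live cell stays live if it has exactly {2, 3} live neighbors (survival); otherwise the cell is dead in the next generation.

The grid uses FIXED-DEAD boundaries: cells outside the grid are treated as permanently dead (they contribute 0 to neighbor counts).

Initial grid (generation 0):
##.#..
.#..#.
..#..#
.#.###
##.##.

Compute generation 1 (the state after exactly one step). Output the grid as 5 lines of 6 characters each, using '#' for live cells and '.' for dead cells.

Answer: ###...
##.##.
.##..#
##...#
##.#.#

Derivation:
Simulating step by step:
Generation 0 (given above): 15 live cells
Generation 1: 17 live cells
(generation 1 grid is the final answer)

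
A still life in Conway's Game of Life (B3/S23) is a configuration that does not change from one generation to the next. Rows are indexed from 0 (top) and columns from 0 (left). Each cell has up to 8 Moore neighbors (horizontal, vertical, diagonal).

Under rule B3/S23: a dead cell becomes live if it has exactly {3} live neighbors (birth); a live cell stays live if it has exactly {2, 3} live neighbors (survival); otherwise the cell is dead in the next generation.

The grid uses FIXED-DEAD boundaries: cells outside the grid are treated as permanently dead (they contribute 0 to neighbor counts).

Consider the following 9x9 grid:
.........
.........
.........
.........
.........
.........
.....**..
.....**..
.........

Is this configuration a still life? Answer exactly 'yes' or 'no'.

Answer: yes

Derivation:
Compute generation 1 and compare to generation 0 (given above):
Generation 1:
.........
.........
.........
.........
.........
.........
.....**..
.....**..
.........
The grids are IDENTICAL -> still life.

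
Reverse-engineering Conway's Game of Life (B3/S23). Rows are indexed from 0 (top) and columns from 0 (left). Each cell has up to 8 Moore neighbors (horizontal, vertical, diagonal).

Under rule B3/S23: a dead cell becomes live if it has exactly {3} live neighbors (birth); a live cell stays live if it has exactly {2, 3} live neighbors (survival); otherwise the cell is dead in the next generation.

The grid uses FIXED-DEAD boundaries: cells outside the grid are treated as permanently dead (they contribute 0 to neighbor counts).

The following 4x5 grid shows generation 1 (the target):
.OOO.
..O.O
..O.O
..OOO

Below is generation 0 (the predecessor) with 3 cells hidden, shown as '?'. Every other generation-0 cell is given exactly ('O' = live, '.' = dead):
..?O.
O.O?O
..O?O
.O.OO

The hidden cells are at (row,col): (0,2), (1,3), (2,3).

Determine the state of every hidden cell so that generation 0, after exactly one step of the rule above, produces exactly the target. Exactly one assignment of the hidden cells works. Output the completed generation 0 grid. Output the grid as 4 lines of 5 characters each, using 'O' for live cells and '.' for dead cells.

Answer: ..OO.
O.O.O
..O.O
.O.OO

Derivation:
Hidden generation-0 cells (in order): (0,2), (1,3), (2,3).
A hidden cell only influences target cells in its own 3x3 neighborhood. Try each of the 2^3 = 8 assignments, step the completed generation 0 forward once under B3/S23, and compare with the target:
  (0,2)=. (1,3)=. (2,3)=. -> step gives (0,1)='.' but target has 'O' -> reject
  (0,2)=. (1,3)=. (2,3)=O -> step gives (0,1)='.' but target has 'O' -> reject
  (0,2)=. (1,3)=O (2,3)=. -> step gives (0,1)='.' but target has 'O' -> reject
  (0,2)=. (1,3)=O (2,3)=O -> step gives (0,1)='.' but target has 'O' -> reject
  (0,2)=O (1,3)=. (2,3)=. -> step reproduces the target at every cell -> ACCEPT
  (0,2)=O (1,3)=. (2,3)=O -> step gives (1,2)='.' but target has 'O' -> reject
  (0,2)=O (1,3)=O (2,3)=. -> step gives (0,3)='.' but target has 'O' -> reject
  (0,2)=O (1,3)=O (2,3)=O -> step gives (0,3)='.' but target has 'O' -> reject
Unique solution: (0,2)=live, (1,3)=dead, (2,3)=dead.
Check: live-neighbor counts of every cell in the completed generation 0:
13232
04362
24363
11332
Applying B3/S23 to generation 0 with these counts gives:
.OOO.
..O.O
..O.O
..OOO
which matches the target exactly.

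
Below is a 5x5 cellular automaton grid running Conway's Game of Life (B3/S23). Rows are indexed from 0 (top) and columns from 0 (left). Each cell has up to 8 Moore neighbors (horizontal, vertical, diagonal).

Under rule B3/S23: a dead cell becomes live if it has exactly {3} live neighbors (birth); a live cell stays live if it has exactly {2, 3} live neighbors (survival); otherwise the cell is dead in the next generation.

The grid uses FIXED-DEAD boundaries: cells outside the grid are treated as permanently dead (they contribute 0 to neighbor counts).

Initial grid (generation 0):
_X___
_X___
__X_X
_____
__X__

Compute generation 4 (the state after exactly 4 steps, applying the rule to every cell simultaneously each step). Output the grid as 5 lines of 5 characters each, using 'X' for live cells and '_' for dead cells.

Answer: _____
_____
_____
_____
_____

Derivation:
Simulating step by step:
Generation 0 (given above): 5 live cells
Generation 1: 3 live cells
_____
_XX__
_____
___X_
_____
Generation 2: 1 live cells
_____
_____
__X__
_____
_____
Generation 3: 0 live cells
_____
_____
_____
_____
_____
Generation 4: 0 live cells
(generation 4 grid is the final answer)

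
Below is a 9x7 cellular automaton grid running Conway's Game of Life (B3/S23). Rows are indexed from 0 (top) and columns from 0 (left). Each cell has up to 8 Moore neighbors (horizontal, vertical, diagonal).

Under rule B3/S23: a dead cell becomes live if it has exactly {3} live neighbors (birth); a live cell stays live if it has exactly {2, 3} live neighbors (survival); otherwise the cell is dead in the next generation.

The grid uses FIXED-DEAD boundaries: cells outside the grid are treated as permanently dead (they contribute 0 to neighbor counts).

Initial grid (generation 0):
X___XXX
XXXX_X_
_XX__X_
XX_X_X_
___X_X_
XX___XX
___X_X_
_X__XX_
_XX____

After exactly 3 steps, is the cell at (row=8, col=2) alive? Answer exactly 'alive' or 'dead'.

Simulating step by step:
Generation 0 (given above): 29 live cells
Generation 1: 28 live cells
X_XXXXX
X__X___
_____XX
XX_X_XX
_____X_
__X__XX
XXX____
_X_XXX_
_XX____
Generation 2: 26 live cells
_XXXXX_
_XXX___
XXX__XX
_______
_XX____
__X__XX
X_____X
___XX__
_XXXX__
Generation 3: 19 live cells
_X__X__
______X
X__X___
X______
_XX____
__X__XX
___XX_X
_X__XX_
__X_X__

Cell (8,2) at generation 3: 1 -> alive

Answer: alive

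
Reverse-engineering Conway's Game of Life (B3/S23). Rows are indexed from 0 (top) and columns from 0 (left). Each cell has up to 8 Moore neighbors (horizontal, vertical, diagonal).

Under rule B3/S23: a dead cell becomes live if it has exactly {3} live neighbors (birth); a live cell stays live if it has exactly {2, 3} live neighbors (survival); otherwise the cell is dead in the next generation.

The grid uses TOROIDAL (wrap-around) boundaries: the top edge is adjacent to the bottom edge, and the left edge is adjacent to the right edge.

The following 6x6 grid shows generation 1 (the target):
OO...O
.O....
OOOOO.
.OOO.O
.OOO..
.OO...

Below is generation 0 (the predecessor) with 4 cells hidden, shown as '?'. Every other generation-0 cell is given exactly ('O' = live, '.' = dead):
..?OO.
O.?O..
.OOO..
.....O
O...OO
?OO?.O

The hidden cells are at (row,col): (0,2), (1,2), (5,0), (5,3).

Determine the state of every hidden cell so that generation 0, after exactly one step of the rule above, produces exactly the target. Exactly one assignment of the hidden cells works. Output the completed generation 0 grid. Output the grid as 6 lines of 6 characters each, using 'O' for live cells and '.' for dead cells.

Answer: ...OO.
O..O..
.OOO..
.....O
O...OO
.OOO.O

Derivation:
Hidden generation-0 cells (in order): (0,2), (1,2), (5,0), (5,3).
A hidden cell only influences target cells in its own 3x3 neighborhood. Try each of the 2^4 = 16 assignments, step the completed generation 0 forward once under B3/S23, and compare with the target:
  (0,2)=. (1,2)=. (5,0)=. (5,3)=. -> step gives (0,3)='O' but target has '.' -> reject
  (0,2)=. (1,2)=. (5,0)=. (5,3)=O -> step reproduces the target at every cell -> ACCEPT
  (0,2)=. (1,2)=. (5,0)=O (5,3)=. -> step gives (0,0)='.' but target has 'O' -> reject
  (0,2)=. (1,2)=. (5,0)=O (5,3)=O -> step gives (0,0)='.' but target has 'O' -> reject
  (0,2)=. (1,2)=O (5,0)=. (5,3)=. -> step gives (0,1)='.' but target has 'O' -> reject
  (0,2)=. (1,2)=O (5,0)=. (5,3)=O -> step gives (0,1)='.' but target has 'O' -> reject
  (0,2)=. (1,2)=O (5,0)=O (5,3)=. -> step gives (0,0)='.' but target has 'O' -> reject
  (0,2)=. (1,2)=O (5,0)=O (5,3)=O -> step gives (0,0)='.' but target has 'O' -> reject
  (0,2)=O (1,2)=. (5,0)=. (5,3)=. -> step gives (0,1)='.' but target has 'O' -> reject
  (0,2)=O (1,2)=. (5,0)=. (5,3)=O -> step gives (0,1)='.' but target has 'O' -> reject
  (0,2)=O (1,2)=. (5,0)=O (5,3)=. -> step gives (0,0)='.' but target has 'O' -> reject
  (0,2)=O (1,2)=. (5,0)=O (5,3)=O -> step gives (0,0)='.' but target has 'O' -> reject
  (0,2)=O (1,2)=O (5,0)=. (5,3)=. -> step gives (0,1)='.' but target has 'O' -> reject
  (0,2)=O (1,2)=O (5,0)=. (5,3)=O -> step gives (0,1)='.' but target has 'O' -> reject
  (0,2)=O (1,2)=O (5,0)=O (5,3)=. -> step gives (0,0)='.' but target has 'O' -> reject
  (0,2)=O (1,2)=O (5,0)=O (5,3)=O -> step gives (0,0)='.' but target has 'O' -> reject
Unique solution: (0,2)=dead, (1,2)=dead, (5,0)=dead, (5,3)=live.
Check: live-neighbor counts of every cell in the completed generation 0:
335443
135442
323232
433343
433344
423464
Applying B3/S23 to generation 0 with these counts gives:
OO...O
.O....
OOOOO.
.OOO.O
.OOO..
.OO...
which matches the target exactly.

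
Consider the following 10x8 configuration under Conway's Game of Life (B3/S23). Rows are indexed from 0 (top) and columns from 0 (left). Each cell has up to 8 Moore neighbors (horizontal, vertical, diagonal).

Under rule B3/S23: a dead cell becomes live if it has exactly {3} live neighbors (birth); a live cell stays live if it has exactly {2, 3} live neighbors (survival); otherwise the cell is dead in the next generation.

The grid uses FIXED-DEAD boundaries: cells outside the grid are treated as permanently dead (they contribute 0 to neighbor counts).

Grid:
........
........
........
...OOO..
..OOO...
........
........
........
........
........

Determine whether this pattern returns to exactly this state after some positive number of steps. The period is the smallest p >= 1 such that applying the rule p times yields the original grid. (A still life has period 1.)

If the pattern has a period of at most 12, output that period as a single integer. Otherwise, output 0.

Answer: 2

Derivation:
Simulating and comparing each generation to the original:
Gen 0 (original, given above): 6 live cells
Gen 1: 6 live cells, differs from original
Gen 2: 6 live cells, MATCHES original -> period = 2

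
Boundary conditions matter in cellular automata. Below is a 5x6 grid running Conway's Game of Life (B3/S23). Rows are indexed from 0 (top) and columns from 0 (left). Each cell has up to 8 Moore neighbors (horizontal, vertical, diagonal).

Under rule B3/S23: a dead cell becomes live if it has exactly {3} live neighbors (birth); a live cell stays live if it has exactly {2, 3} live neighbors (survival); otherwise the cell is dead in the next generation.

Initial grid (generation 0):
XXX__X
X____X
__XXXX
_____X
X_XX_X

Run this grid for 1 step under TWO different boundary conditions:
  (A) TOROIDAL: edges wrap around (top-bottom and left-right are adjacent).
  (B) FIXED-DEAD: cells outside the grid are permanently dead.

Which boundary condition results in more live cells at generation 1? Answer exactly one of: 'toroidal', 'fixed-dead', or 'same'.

Answer: fixed-dead

Derivation:
Under TOROIDAL boundary, generation 1:
__XX__
______
___X__
_X____
__XX__
Population = 6

Under FIXED-DEAD boundary, generation 1:
XX____
X____X
___X_X
_X___X
____X_
Population = 9

Comparison: toroidal=6, fixed-dead=9 -> fixed-dead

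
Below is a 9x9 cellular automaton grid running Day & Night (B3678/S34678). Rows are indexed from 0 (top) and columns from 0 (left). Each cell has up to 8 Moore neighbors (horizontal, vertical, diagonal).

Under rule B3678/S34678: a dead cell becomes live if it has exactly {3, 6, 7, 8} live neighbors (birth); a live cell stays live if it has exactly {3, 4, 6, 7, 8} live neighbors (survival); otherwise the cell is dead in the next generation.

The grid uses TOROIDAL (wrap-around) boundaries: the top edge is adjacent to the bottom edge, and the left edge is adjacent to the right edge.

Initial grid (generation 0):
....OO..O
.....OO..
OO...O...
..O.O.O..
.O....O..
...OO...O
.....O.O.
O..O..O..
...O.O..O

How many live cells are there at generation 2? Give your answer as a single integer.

Simulating step by step:
Generation 0 (given above): 24 live cells
Generation 1: 26 live cells
....OO.O.
O....OO..
....OO...
O........
..O.O..O.
.....OOO.
...O..O.O
.....OOOO
O....OOO.
Generation 2: 28 live cells
....O.OO.
......O..
.....OO..
...OOO...
.....O..O
...OOOOOO
....O.OOO
O...OOOOO
......O..
Population at generation 2: 28

Answer: 28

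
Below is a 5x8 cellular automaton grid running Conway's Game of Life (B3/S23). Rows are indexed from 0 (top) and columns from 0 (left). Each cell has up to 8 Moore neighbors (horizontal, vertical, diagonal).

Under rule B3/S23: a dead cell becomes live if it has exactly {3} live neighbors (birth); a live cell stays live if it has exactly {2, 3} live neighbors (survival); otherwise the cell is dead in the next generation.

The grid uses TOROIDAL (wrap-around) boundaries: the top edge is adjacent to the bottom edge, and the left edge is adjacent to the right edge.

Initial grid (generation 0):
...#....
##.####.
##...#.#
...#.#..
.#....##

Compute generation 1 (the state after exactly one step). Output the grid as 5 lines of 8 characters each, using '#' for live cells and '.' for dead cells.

Answer: .#.#....
.#.#.##.
.#.#...#
.##.##..
..#.#.#.

Derivation:
Simulating step by step:
Generation 0 (given above): 16 live cells
Generation 1: 16 live cells
(generation 1 grid is the final answer)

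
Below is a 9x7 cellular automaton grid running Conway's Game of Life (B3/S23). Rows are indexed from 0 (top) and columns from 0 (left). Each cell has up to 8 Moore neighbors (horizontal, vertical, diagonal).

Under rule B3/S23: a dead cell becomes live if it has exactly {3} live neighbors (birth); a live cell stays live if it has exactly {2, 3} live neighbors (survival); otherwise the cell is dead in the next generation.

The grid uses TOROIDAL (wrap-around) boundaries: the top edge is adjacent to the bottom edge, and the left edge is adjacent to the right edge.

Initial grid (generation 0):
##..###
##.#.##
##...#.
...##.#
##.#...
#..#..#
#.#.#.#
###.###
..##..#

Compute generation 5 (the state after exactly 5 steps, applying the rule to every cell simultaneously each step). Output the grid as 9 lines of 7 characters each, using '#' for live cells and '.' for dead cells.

Answer: .......
.......
..##.##
#.#....
...####
....##.
.......
.......
.......

Derivation:
Simulating step by step:
Generation 0 (given above): 35 live cells
Generation 1: 15 live cells
.......
.......
.#.#...
...####
.#.#.#.
...###.
..#.#..
....#..
.......
Generation 2: 9 live cells
.......
.......
..##.#.
#..#.##
.......
.....#.
.......
...#...
.......
Generation 3: 9 live cells
.......
.......
..##.#.
..##.##
....##.
.......
.......
.......
.......
Generation 4: 10 live cells
.......
.......
..##.##
..#...#
...####
.......
.......
.......
.......
Generation 5: 12 live cells
(generation 5 grid is the final answer)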